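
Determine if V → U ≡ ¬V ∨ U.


Expression 1: V → U
Expression 2: ¬V ∨ U
Truth table (V U | Expr1 Expr2):
  T T |   T     T
  T F |   F     F
  F T |   T     T
  F F |   T     T
All 4 rows agree, so the expressions are logically equivalent.

Yes


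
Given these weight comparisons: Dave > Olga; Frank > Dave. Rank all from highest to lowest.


Constraints: Dave > Olga; Frank > Dave
Method: at each step, the next-highest is the one remaining person who never appears on the smaller side of a constraint between remaining people.
  Step 1: remaining {Frank, Olga, Dave}; on the smaller side: {Olga, Dave} → Frank is next (Frank > Dave).
  Step 2: remaining {Olga, Dave}; on the smaller side: {Olga} → Dave is next (Dave > Olga).
  Step 3: only Olga remains → lowest.
Final ranking (highest to lowest):

Frank > Dave > Olga


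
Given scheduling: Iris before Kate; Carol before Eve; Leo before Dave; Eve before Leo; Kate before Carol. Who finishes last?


Constraints: Iris before Kate; Carol before Eve; Leo before Dave; Eve before Leo; Kate before Carol
The last task can have nothing scheduled after it, so it must never appear on the left of a 'before'.
Tasks appearing before some other task: Iris, Carol, Leo, Eve, Kate.
The only task not in that list is Dave → it is last.

Dave


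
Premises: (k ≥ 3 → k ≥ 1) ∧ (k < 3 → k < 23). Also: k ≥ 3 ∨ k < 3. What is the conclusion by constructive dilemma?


Constructive dilemma: (P → Q) ∧ (R → S), P ∨ R ⊢ Q ∨ S
Premise 1: k ≥ 3 → k ≥ 1
Premise 2: k < 3 → k < 23
Premise 3: k ≥ 3 ∨ k < 3
Case 1: Assuming k ≥ 3, then by Premise 1, k ≥ 1.
Case 2: Assuming k < 3, then by Premise 2, k < 23.
Since one of k ≥ 3 or k < 3 must hold, we get k ≥ 1 or k < 23.

k ≥ 1 or k < 23.


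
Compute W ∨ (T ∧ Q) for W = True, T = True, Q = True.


W = True, T = True, Q = True
Step 1: T ∧ Q = True AND True = True
Step 2: W ∨ True = True OR True = True
AND evaluated first (higher precedence); then OR applied.

True


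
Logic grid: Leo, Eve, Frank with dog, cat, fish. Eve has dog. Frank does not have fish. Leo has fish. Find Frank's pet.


From clues:
  Eve → dog
  Leo → fish
By elimination, Frank gets the remaining.

cat


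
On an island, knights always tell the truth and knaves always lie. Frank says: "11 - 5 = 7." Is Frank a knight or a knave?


Statement: "11 - 5 = 7."
Actual: 11 - 5 = 6
Claimed: 7
Statement is FALSE → Frank lies → Knave

Knave


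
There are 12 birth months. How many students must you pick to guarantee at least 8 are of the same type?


Pigeonhole: to guarantee k in one of n categories, need (k-1)×n + 1.
k = 8, n = 12
Minimum = (8-1) × 12 + 1 = 7 × 12 + 1

85


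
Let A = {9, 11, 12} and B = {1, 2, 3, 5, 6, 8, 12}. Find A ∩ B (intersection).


A = {9, 11, 12}
B = {1, 2, 3, 5, 6, 8, 12}
Operation: intersection
Elements in both: 12

{12}


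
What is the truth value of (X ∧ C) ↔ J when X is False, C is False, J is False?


X = False, C = False, J = False
Step 1: X ∧ C = False AND False = False
Step 2: (False) ↔ J: true when both sides have same truth value.
Result: False ↔ False = True

True


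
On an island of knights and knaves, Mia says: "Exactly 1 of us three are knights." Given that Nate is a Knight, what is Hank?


Mia claims exactly 1 knights among Mia, Nate, Hank.
Given: Nate is a Knight.

Case 1: Mia is a Knight (tells truth)
  Then exactly 1 of the three are knights.
  Counting Mia, Nate: 2 knight(s) so far. Need -1 more → impossible.
Case 2: Mia is a Knave (lies)
  Then the count is NOT 1.
  If Hank = Knave, count = 1 = 1 → claim would be true, contradicts lie.
  If Hank = Knight, count = 2 ≠ 1 → lie confirmed ✓

Hank is a Knight.

Knight


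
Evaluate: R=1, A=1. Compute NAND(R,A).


R AND A = 1
NOT(1) = 0

0


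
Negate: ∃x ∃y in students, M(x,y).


Original: ∃x ∃y M(x,y)
Rule: ¬∀→∃, ¬∃→∀, negate predicate.
Negation: ∀x ∀y ¬M(x,y)

∀x ∀y ¬M(x,y)


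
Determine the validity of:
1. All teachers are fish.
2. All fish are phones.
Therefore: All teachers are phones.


Premise 1: All teachers are fish.
Premise 2: All fish are phones.
Conclusion: All teachers are phones.
Barbara syllogism (AAA-1): All A are B, All B are C → All A are C.
Middle term (fish) distributed in premise 2.

Valid


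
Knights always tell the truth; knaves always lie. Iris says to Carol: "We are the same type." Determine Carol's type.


Iris says: "We are the same type."
Case 1: Iris is a Knight (truth-teller)
  Statement is true → they ARE the same → Carol is also a Knight
Case 2: Iris is a Knave (liar)
  Statement is false → they are NOT the same → Carol is a Knight
In both cases, Carol is a Knight.

Knight


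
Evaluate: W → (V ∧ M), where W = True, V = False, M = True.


W = True, V = False, M = True
Step 1: V ∧ M = False AND True = False
Step 2: W → (False): false only when W=True and consequent=False.
Result: False

False


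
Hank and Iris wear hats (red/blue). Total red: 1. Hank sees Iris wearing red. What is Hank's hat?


Total red = 1, Iris = red
Red accounted for: 1
Remaining for Hank: 0
Hank's hat is blue.

blue


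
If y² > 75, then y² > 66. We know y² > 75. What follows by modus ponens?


Modus ponens: P → Q, P ⊢ Q
P: y² > 75
Q: y² > 66
We have P → Q and P is true.
By modus ponens, Q must be true.

y² > 66


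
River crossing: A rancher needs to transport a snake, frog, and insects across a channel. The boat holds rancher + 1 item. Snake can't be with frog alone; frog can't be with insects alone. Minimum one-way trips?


1. rancher+frog → 2. rancher ← 3. rancher+snake → 4. rancher+frog ← 5. rancher+insects → 6. rancher ← 7. rancher+frog →
Minimum trips = 7

7


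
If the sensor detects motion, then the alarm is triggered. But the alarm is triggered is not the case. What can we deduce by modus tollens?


Modus tollens: P → Q, ¬Q ⊢ ¬P
P: the sensor detects motion
Q: the alarm is triggered
We have P → Q and Q is false.
By modus tollens, P must be false.

It is not the case that the sensor detects motion


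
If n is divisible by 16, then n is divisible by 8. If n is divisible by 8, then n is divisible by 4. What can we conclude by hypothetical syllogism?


Hypothetical syllogism: P → Q, Q → R ⊢ P → R
Premise 1: n is divisible by 16 → n is divisible by 8
Premise 2: n is divisible by 8 → n is divisible by 4
Chain the implications: the middle term (n is divisible by 8) links the two.
Conclusion: If n is divisible by 16, then n is divisible by 4.

If n is divisible by 16, then n is divisible by 4.


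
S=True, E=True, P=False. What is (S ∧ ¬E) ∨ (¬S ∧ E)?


S = True, E = True, P = False
Expression: (S ∧ ¬E) ∨ (¬S ∧ E)
Step 1: ¬E = NOT True = False
Step 2: S ∧ ¬E = True AND False = False
Step 3: ¬S = NOT True = False
Step 4: ¬S ∧ E = False AND True = False
Step 5: (False) ∨ (False) = False OR False = False

False


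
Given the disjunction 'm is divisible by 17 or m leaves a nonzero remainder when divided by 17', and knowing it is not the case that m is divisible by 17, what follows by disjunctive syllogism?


Disjunctive syllogism: P ∨ Q, ¬P ⊢ Q
Disjunction: m is divisible by 17 ∨ m leaves a nonzero remainder when divided by 17
We know it is not the case that m is divisible by 17.
By disjunctive syllogism, the other disjunct must be true.

m leaves a nonzero remainder when divided by 17


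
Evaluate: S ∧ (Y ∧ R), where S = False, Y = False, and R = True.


S = False, Y = False, R = True
Step 1: Y ∧ R = False AND True = False
Step 2: S ∧ False = False AND False = False
AND is true only when ALL operands are true.

False


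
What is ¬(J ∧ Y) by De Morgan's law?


De Morgan's law: ¬(P ∧ Q) ≡ ¬P ∨ ¬Q
¬(J ∧ Y) = ¬J ∨ ¬Y

¬J ∨ ¬Y


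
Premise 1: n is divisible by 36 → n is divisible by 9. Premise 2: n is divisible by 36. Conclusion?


Modus ponens: P → Q, P ⊢ Q
P: n is divisible by 36
Q: n is divisible by 9
We have P → Q and P is true.
By modus ponens, Q must be true.

n is divisible by 9


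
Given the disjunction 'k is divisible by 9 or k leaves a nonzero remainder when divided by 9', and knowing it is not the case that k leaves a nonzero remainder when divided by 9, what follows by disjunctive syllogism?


Disjunctive syllogism: P ∨ Q, ¬P ⊢ Q
Disjunction: k is divisible by 9 ∨ k leaves a nonzero remainder when divided by 9
We know it is not the case that k leaves a nonzero remainder when divided by 9.
By disjunctive syllogism, the other disjunct must be true.

k is divisible by 9


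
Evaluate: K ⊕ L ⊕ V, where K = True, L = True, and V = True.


K = True, L = True, V = True
Step 1: K ⊕ L = True XOR True = False
Step 2: False ⊕ V = False XOR True = True
XOR is true when an odd number of operands are true.

True


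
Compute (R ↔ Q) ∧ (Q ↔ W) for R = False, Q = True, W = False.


R = False, Q = True, W = False
Step 1: R ↔ Q is true when R and Q have the same value. Result: False
Step 2: Q ↔ W is true when Q and W have the same value. Result: False
Step 3: False ∧ False = False

False


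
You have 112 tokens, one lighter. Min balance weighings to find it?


Each weighing has 3 outcomes (left heavy / balance / right heavy), so k weighings distinguish at most 3^k cases; splitting into three near-equal groups achieves this.
Need 3^k ≥ 112: 3^4 = 81 < 112 ≤ 3^5 = 243
k = ⌈log₃(112)⌉ = 5

5


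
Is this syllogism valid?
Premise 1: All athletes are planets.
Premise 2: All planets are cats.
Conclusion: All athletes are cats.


Premise 1: All athletes are planets.
Premise 2: All planets are cats.
Conclusion: All athletes are cats.
Barbara syllogism (AAA-1): All A are B, All B are C → All A are C.
Middle term (planets) distributed in premise 2.

Valid


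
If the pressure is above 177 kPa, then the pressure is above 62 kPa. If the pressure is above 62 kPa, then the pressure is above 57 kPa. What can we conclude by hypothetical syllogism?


Hypothetical syllogism: P → Q, Q → R ⊢ P → R
Premise 1: the pressure is above 177 kPa → the pressure is above 62 kPa
Premise 2: the pressure is above 62 kPa → the pressure is above 57 kPa
Chain the implications: the middle term (the pressure is above 62 kPa) links the two.
Conclusion: If the pressure is above 177 kPa, then the pressure is above 57 kPa.

If the pressure is above 177 kPa, then the pressure is above 57 kPa.


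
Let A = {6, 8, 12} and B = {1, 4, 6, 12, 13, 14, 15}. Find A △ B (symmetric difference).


A = {6, 8, 12}
B = {1, 4, 6, 12, 13, 14, 15}
Operation: symmetric difference
In A only: [8], in B only: [1, 4, 13, 14, 15]

{1, 4, 8, 13, 14, 15}


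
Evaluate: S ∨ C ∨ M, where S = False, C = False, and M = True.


S = False, C = False, M = True
Step 1: S ∨ C = False OR False = False
Step 2: False ∨ M = False OR True = True
OR is true when at least one operand is true.

True


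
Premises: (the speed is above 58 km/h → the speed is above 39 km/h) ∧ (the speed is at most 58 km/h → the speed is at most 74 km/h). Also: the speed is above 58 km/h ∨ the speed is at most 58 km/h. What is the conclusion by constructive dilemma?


Constructive dilemma: (P → Q) ∧ (R → S), P ∨ R ⊢ Q ∨ S
Premise 1: the speed is above 58 km/h → the speed is above 39 km/h
Premise 2: the speed is at most 58 km/h → the speed is at most 74 km/h
Premise 3: the speed is above 58 km/h ∨ the speed is at most 58 km/h
Case 1: Assuming the speed is above 58 km/h, then by Premise 1, the speed is above 39 km/h.
Case 2: Assuming the speed is at most 58 km/h, then by Premise 2, the speed is at most 74 km/h.
Since one of the speed is above 58 km/h or the speed is at most 58 km/h must hold, we get the speed is above 39 km/h or the speed is at most 74 km/h.

The speed is above 39 km/h or the speed is at most 74 km/h.


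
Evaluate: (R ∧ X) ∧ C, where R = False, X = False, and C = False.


R = False, X = False, C = False
Step 1: R ∧ X = False AND False = False
Step 2: False ∧ C = False AND False = False
AND is true only when ALL operands are true.

False


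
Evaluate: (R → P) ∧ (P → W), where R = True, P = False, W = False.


R = True, P = False, W = False
Step 1: R → P is false only when R=True and P=False. Result: False
Step 2: P → W is false only when P=True and W=False. Result: True
Step 3: False ∧ True = False

False


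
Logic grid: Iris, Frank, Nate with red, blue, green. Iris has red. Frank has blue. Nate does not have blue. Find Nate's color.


From clues:
  Iris → red
  Frank → blue
By elimination, Nate gets the remaining.

green


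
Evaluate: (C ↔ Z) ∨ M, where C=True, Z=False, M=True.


C = True, Z = False, M = True
Expression: (C ↔ Z) ∨ M
Step 1: C ↔ Z = (True iff False) (true when values match) = False
Step 2: (False) ∨ M = False OR True = True

True


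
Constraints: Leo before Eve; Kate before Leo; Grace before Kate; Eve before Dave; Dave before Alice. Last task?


Constraints: Leo before Eve; Kate before Leo; Grace before Kate; Eve before Dave; Dave before Alice
The last task can have nothing scheduled after it, so it must never appear on the left of a 'before'.
Tasks appearing before some other task: Leo, Kate, Grace, Eve, Dave.
The only task not in that list is Alice → it is last.

Alice


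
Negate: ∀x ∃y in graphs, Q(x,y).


Original: ∀x ∃y Q(x,y)
Rule: ¬∀→∃, ¬∃→∀, negate predicate.
Negation: ∃x ∀y ¬Q(x,y)

∃x ∀y ¬Q(x,y)


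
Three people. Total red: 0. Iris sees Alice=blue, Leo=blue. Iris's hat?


Total red = 0, seen red = 0
Own red = 0 - 0 = 0
Iris's hat is blue.

blue


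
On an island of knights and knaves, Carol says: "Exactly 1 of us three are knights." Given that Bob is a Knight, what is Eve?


Carol claims exactly 1 knights among Carol, Bob, Eve.
Given: Bob is a Knight.

Case 1: Carol is a Knight (tells truth)
  Then exactly 1 of the three are knights.
  Counting Carol, Bob: 2 knight(s) so far. Need -1 more → impossible.
Case 2: Carol is a Knave (lies)
  Then the count is NOT 1.
  If Eve = Knave, count = 1 = 1 → claim would be true, contradicts lie.
  If Eve = Knight, count = 2 ≠ 1 → lie confirmed ✓

Eve is a Knight.

Knight


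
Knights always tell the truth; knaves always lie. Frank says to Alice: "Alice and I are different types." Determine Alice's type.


Frank says: "Alice and I are different types."
Case 1: Frank is a Knight (truth-teller)
  Statement is true → they ARE different → Alice is a Knave
Case 2: Frank is a Knave (liar)
  Statement is false → they are NOT different → Alice is a Knave
In both cases, Alice is a Knave.

Knave


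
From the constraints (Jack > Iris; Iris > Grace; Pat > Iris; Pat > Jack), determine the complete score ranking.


Constraints: Jack > Iris; Iris > Grace; Pat > Iris; Pat > Jack
Method: at each step, the next-highest is the one remaining person who never appears on the smaller side of a constraint between remaining people.
  Step 1: remaining {Jack, Grace, Pat, Iris}; on the smaller side: {Jack, Grace, Iris} → Pat is next (Pat > Iris; Pat > Jack).
  Step 2: remaining {Jack, Grace, Iris}; on the smaller side: {Grace, Iris} → Jack is next (Jack > Iris).
  Step 3: remaining {Grace, Iris}; on the smaller side: {Grace} → Iris is next (Iris > Grace).
  Step 4: only Grace remains → lowest.
Final ranking (highest to lowest):

Pat > Jack > Iris > Grace


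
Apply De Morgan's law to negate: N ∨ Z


De Morgan's law: ¬(P ∨ Q) ≡ ¬P ∧ ¬Q
¬(N ∨ Z) = ¬N ∧ ¬Z

¬N ∧ ¬Z


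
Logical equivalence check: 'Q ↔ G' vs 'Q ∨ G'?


Expression 1: Q ↔ G
Expression 2: Q ∨ G
Truth table (Q G | Expr1 Expr2):
  T T |   T     T
  T F |   F     T   ← differ
  F T |   F     T   ← differ
  F F |   T     F   ← differ
Counterexample: Q=T, G=F gives Expr1 = F but Expr2 = T, so the expressions are NOT logically equivalent.

No


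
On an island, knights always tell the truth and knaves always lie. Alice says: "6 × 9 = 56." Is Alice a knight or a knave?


Statement: "6 × 9 = 56."
Actual: 6 × 9 = 54
Claimed: 56
Statement is FALSE → Alice lies → Knave

Knave


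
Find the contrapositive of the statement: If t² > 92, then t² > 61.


Original: If t² > 92, then t² > 61
Contrapositive: If ¬Q, then ¬P
Negate Q: not (t² > 61)
Negate P: not (t² > 92)

If not (t² > 61), then not (t² > 92).


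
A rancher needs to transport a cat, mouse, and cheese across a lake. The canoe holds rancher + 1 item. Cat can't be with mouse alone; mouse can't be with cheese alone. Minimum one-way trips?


1. rancher+mouse → 2. rancher ← 3. rancher+cat → 4. rancher+mouse ← 5. rancher+cheese → 6. rancher ← 7. rancher+mouse →
Minimum trips = 7

7


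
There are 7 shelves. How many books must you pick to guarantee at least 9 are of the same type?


Pigeonhole: to guarantee k in one of n categories, need (k-1)×n + 1.
k = 9, n = 7
Minimum = (9-1) × 7 + 1 = 8 × 7 + 1

57


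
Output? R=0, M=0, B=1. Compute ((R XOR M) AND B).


R XOR M = 0^0 = 0
0 AND 1 = 0

0


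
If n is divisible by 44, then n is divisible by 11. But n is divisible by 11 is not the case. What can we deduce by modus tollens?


Modus tollens: P → Q, ¬Q ⊢ ¬P
P: n is divisible by 44
Q: n is divisible by 11
We have P → Q and Q is false.
By modus tollens, P must be false.

It is not the case that n is divisible by 44


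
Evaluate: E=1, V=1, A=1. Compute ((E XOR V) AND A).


E XOR V = 1^1 = 0
0 AND 1 = 0

0


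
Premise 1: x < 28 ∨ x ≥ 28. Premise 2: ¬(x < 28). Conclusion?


Disjunctive syllogism: P ∨ Q, ¬P ⊢ Q
Disjunction: x < 28 ∨ x ≥ 28
We know it is not the case that x < 28.
By disjunctive syllogism, the other disjunct must be true.

x ≥ 28


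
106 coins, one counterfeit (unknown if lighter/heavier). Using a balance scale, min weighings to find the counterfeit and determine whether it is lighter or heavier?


Let n = 106. 212 possibilities (n coins × lighter/heavier); each weighing has 3 outcomes.
Bound for k weighings: say the first weighing puts j coins on each pan. If it tips, the 2j weighed coins remain suspects (each with a known direction) and k-1 weighings give 3^(k-1) outcomes; 3^(k-1) is odd, so 2j ≤ 3^(k-1) - 1. If it balances, the n - 2j unweighed coins remain with direction unknown: 2(n - 2j) ≤ 3^(k-1) - 1 by the same parity argument. Adding, n ≤ (3^(k-1) - 1) + (3^(k-1) - 1)/2 = (3^k - 3)/2, and the classical three-group strategy achieves this (3 coins in 2 weighings, 12 in 3, 39 in 4, 120 in 5).
So we need the smallest k with (3^k - 3)/2 ≥ 106.
k = 4: (3^4 - 3)/2 = 39 < 106 ✗
k = 5: (3^5 - 3)/2 = 120 ≥ 106 ✓

5


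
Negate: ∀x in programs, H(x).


Original: ∀x H(x)
Rule: ¬∀→∃, ¬∃→∀, negate predicate.
Negation: ∃x ¬H(x)

∃x ¬H(x)


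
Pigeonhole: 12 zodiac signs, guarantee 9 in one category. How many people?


Pigeonhole: to guarantee k in one of n categories, need (k-1)×n + 1.
k = 9, n = 12
Minimum = (9-1) × 12 + 1 = 8 × 12 + 1

97


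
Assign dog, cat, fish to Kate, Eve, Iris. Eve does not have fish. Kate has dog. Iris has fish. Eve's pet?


From clues:
  Iris → fish
  Kate → dog
By elimination, Eve gets the remaining.

cat


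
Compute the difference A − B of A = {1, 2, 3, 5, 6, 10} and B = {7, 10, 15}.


A = {1, 2, 3, 5, 6, 10}
B = {7, 10, 15}
Operation: difference A − B
In A but not B: 1, 2, 3, 5, 6

{1, 2, 3, 5, 6}


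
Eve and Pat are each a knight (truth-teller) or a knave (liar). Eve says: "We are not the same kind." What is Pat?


Eve says: "We are not the same kind."
Case 1: Eve is a Knight (truth-teller)
  Statement is true → they ARE different → Pat is a Knave
Case 2: Eve is a Knave (liar)
  Statement is false → they are NOT different → Pat is a Knave
In both cases, Pat is a Knave.

Knave


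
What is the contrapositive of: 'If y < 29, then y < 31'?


Original: If y < 29, then y < 31
Contrapositive: If ¬Q, then ¬P
Negate Q: not (y < 31)
Negate P: not (y < 29)

If not (y < 31), then not (y < 29).


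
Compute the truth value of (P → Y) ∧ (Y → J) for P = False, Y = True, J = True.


P = False, Y = True, J = True
Step 1: P → Y is false only when P=True and Y=False. Result: True
Step 2: Y → J is false only when Y=True and J=False. Result: True
Step 3: True ∧ True = True

True


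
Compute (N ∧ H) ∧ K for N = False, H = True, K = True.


N = False, H = True, K = True
Step 1: N ∧ H = False AND True = False
Step 2: False ∧ K = False AND True = False
AND is true only when ALL operands are true.

False


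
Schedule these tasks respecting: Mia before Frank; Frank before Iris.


Constraints: Mia before Frank; Frank before Iris
Method: repeatedly schedule the remaining task that has no remaining task required before it.
  Step 1: remaining {Iris, Mia, Frank}; every task except Mia still has a predecessor pending → schedule Mia.
  Step 2: remaining {Iris, Frank}; every task except Frank still has a predecessor pending → schedule Frank.
  Step 3: only Iris remains → schedule Iris.
Resulting order:

Mia → Frank → Iris


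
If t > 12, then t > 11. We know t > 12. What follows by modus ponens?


Modus ponens: P → Q, P ⊢ Q
P: t > 12
Q: t > 11
We have P → Q and P is true.
By modus ponens, Q must be true.

t > 11


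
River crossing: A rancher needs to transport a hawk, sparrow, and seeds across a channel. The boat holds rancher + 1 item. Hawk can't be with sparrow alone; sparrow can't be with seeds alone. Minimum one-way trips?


1. rancher+sparrow → 2. rancher ← 3. rancher+hawk → 4. rancher+sparrow ← 5. rancher+seeds → 6. rancher ← 7. rancher+sparrow →
Minimum trips = 7

7


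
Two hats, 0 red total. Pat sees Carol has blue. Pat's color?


Total red = 0, Carol = blue
Red accounted for: 0
Remaining for Pat: 0
Pat's hat is blue.

blue


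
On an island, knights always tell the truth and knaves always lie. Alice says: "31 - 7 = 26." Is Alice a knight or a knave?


Statement: "31 - 7 = 26."
Actual: 31 - 7 = 24
Claimed: 26
Statement is FALSE → Alice lies → Knave

Knave


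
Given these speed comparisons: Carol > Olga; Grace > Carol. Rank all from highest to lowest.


Constraints: Carol > Olga; Grace > Carol
Method: at each step, the next-highest is the one remaining person who never appears on the smaller side of a constraint between remaining people.
  Step 1: remaining {Carol, Grace, Olga}; on the smaller side: {Carol, Olga} → Grace is next (Grace > Carol).
  Step 2: remaining {Carol, Olga}; on the smaller side: {Olga} → Carol is next (Carol > Olga).
  Step 3: only Olga remains → lowest.
Final ranking (highest to lowest):

Grace > Carol > Olga


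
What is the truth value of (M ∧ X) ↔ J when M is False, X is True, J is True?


M = False, X = True, J = True
Step 1: M ∧ X = False AND True = False
Step 2: (False) ↔ J: true when both sides have same truth value.
Result: False ↔ True = False

False


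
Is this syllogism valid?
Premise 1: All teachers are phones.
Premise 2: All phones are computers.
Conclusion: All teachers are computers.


Premise 1: All teachers are phones.
Premise 2: All phones are computers.
Conclusion: All teachers are computers.
Barbara syllogism (AAA-1): All A are B, All B are C → All A are C.
Middle term (phones) distributed in premise 2.

Valid


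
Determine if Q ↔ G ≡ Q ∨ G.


Expression 1: Q ↔ G
Expression 2: Q ∨ G
Truth table (Q G | Expr1 Expr2):
  T T |   T     T
  T F |   F     T   ← differ
  F T |   F     T   ← differ
  F F |   T     F   ← differ
Counterexample: Q=T, G=F gives Expr1 = F but Expr2 = T, so the expressions are NOT logically equivalent.

No


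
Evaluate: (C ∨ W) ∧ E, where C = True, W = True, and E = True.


C = True, W = True, E = True
Step 1: C ∨ W = True OR True = True
Step 2: True ∧ E = True AND True = True
OR is true when at least one operand is true; AND requires both.

True


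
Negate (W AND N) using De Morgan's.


De Morgan's law: ¬(P ∧ Q) ≡ ¬P ∨ ¬Q
¬(W ∧ N) = ¬W ∨ ¬N

¬W ∨ ¬N


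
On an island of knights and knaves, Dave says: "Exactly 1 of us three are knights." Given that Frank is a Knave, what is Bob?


Dave claims exactly 1 knights among Dave, Frank, Bob.
Given: Frank is a Knave.

Case 1: Dave is a Knight (tells truth)
  Then exactly 1 of the three are knights.
  Counting Dave, Frank: 1 knight(s) so far. Need 0 more → Bob = Knave.
Case 2: Dave is a Knave (lies)
  Then the count is NOT 1.
  If Bob = Knight, count = 1 = 1 → claim would be true, contradicts lie.
  If Bob = Knave, count = 0 ≠ 1 → lie confirmed ✓

Bob is a Knave.

Knave


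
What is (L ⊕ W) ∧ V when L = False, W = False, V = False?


L = False, W = False, V = False
Step 1: L ⊕ W = False XOR False = False
Step 2: False ∧ V = False AND False = False
XOR true when exactly one of L,W is true; then AND with V.

False


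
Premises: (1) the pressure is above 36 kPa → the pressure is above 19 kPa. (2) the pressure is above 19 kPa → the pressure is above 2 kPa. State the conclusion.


Hypothetical syllogism: P → Q, Q → R ⊢ P → R
Premise 1: the pressure is above 36 kPa → the pressure is above 19 kPa
Premise 2: the pressure is above 19 kPa → the pressure is above 2 kPa
Chain the implications: the middle term (the pressure is above 19 kPa) links the two.
Conclusion: If the pressure is above 36 kPa, then the pressure is above 2 kPa.

If the pressure is above 36 kPa, then the pressure is above 2 kPa.


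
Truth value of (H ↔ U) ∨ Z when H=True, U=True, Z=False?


H = True, U = True, Z = False
Expression: (H ↔ U) ∨ Z
Step 1: H ↔ U = (True iff True) (true when values match) = True
Step 2: (True) ∨ Z = True OR False = True

True


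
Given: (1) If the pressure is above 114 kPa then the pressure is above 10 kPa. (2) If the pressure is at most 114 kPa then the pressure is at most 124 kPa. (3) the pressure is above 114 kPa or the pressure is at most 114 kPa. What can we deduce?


Constructive dilemma: (P → Q) ∧ (R → S), P ∨ R ⊢ Q ∨ S
Premise 1: the pressure is above 114 kPa → the pressure is above 10 kPa
Premise 2: the pressure is at most 114 kPa → the pressure is at most 124 kPa
Premise 3: the pressure is above 114 kPa ∨ the pressure is at most 114 kPa
Case 1: Assuming the pressure is above 114 kPa, then by Premise 1, the pressure is above 10 kPa.
Case 2: Assuming the pressure is at most 114 kPa, then by Premise 2, the pressure is at most 124 kPa.
Since one of the pressure is above 114 kPa or the pressure is at most 114 kPa must hold, we get the pressure is above 10 kPa or the pressure is at most 124 kPa.

The pressure is above 10 kPa or the pressure is at most 124 kPa.


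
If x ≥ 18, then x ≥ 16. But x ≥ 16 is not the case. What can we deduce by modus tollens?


Modus tollens: P → Q, ¬Q ⊢ ¬P
P: x ≥ 18
Q: x ≥ 16
We have P → Q and Q is false.
By modus tollens, P must be false.

It is not the case that x ≥ 18


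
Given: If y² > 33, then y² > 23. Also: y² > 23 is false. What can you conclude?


Modus tollens: P → Q, ¬Q ⊢ ¬P
P: y² > 33
Q: y² > 23
We have P → Q and Q is false.
By modus tollens, P must be false.

It is not the case that y² > 33


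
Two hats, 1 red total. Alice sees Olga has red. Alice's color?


Total red = 1, Olga = red
Red accounted for: 1
Remaining for Alice: 0
Alice's hat is blue.

blue


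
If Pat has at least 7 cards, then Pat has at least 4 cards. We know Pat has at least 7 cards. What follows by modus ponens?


Modus ponens: P → Q, P ⊢ Q
P: Pat has at least 7 cards
Q: Pat has at least 4 cards
We have P → Q and P is true.
By modus ponens, Q must be true.

Pat has at least 4 cards


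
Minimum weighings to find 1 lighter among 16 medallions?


Each weighing has 3 outcomes (left heavy / balance / right heavy), so k weighings distinguish at most 3^k cases; splitting into three near-equal groups achieves this.
Need 3^k ≥ 16: 3^2 = 9 < 16 ≤ 3^3 = 27
k = ⌈log₃(16)⌉ = 3

3


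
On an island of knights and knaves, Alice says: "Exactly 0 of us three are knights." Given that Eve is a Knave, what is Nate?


Alice claims exactly 0 knights among Alice, Eve, Nate.
Given: Eve is a Knave.

Case 1: Alice is a Knight (tells truth)
  Then exactly 0 of the three are knights.
  Counting Alice, Eve: 1 knight(s) so far. Need -1 more → impossible.
Case 2: Alice is a Knave (lies)
  Then the count is NOT 0.
  If Nate = Knave, count = 0 = 0 → claim would be true, contradicts lie.
  If Nate = Knight, count = 1 ≠ 0 → lie confirmed ✓

Nate is a Knight.

Knight


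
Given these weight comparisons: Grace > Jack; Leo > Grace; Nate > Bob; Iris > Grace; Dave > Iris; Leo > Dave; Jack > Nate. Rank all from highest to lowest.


Constraints: Grace > Jack; Leo > Grace; Nate > Bob; Iris > Grace; Dave > Iris; Leo > Dave; Jack > Nate
Method: at each step, the next-highest is the one remaining person who never appears on the smaller side of a constraint between remaining people.
  Step 1: remaining {Jack, Bob, Nate, Dave, Iris, Grace, Leo}; on the smaller side: {Jack, Bob, Nate, Dave, Iris, Grace} → Leo is next (Leo > Grace; Leo > Dave).
  Step 2: remaining {Jack, Bob, Nate, Dave, Iris, Grace}; on the smaller side: {Jack, Bob, Nate, Iris, Grace} → Dave is next (Dave > Iris).
  Step 3: remaining {Jack, Bob, Nate, Iris, Grace}; on the smaller side: {Jack, Bob, Nate, Grace} → Iris is next (Iris > Grace).
  Step 4: remaining {Jack, Bob, Nate, Grace}; on the smaller side: {Jack, Bob, Nate} → Grace is next (Grace > Jack).
  Step 5: remaining {Jack, Bob, Nate}; on the smaller side: {Bob, Nate} → Jack is next (Jack > Nate).
  Step 6: remaining {Bob, Nate}; on the smaller side: {Bob} → Nate is next (Nate > Bob).
  Step 7: only Bob remains → lowest.
Final ranking (highest to lowest):

Leo > Dave > Iris > Grace > Jack > Nate > Bob


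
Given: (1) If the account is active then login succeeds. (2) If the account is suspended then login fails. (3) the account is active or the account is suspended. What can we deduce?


Constructive dilemma: (P → Q) ∧ (R → S), P ∨ R ⊢ Q ∨ S
Premise 1: the account is active → login succeeds
Premise 2: the account is suspended → login fails
Premise 3: the account is active ∨ the account is suspended
Case 1: Assuming the account is active, then by Premise 1, login succeeds.
Case 2: Assuming the account is suspended, then by Premise 2, login fails.
Since one of the account is active or the account is suspended must hold, we get login succeeds or login fails.

Login succeeds or login fails.


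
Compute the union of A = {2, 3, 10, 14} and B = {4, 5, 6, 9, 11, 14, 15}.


A = {2, 3, 10, 14}
B = {4, 5, 6, 9, 11, 14, 15}
Operation: union
All elements combined: 2, 3, 4, 5, 6, 9, 10, 11, 14, 15

{2, 3, 4, 5, 6, 9, 10, 11, 14, 15}


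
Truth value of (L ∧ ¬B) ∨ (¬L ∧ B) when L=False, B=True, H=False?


L = False, B = True, H = False
Expression: (L ∧ ¬B) ∨ (¬L ∧ B)
Step 1: ¬B = NOT True = False
Step 2: L ∧ ¬B = False AND False = False
Step 3: ¬L = NOT False = True
Step 4: ¬L ∧ B = True AND True = True
Step 5: (False) ∨ (True) = False OR True = True

True


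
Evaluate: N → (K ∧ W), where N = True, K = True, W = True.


N = True, K = True, W = True
Step 1: K ∧ W = True AND True = True
Step 2: N → (True): false only when N=True and consequent=False.
Result: True

True


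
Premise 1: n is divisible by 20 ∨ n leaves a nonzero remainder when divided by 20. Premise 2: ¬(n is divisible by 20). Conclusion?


Disjunctive syllogism: P ∨ Q, ¬P ⊢ Q
Disjunction: n is divisible by 20 ∨ n leaves a nonzero remainder when divided by 20
We know it is not the case that n is divisible by 20.
By disjunctive syllogism, the other disjunct must be true.

n leaves a nonzero remainder when divided by 20


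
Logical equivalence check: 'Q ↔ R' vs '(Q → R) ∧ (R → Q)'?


Expression 1: Q ↔ R
Expression 2: (Q → R) ∧ (R → Q)
Truth table (Q R | Expr1 Expr2):
  T T |   T     T
  T F |   F     F
  F T |   F     F
  F F |   T     T
All 4 rows agree, so the expressions are logically equivalent.

Yes


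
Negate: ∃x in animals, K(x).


Original: ∃x K(x)
Rule: ¬∀→∃, ¬∃→∀, negate predicate.
Negation: ∀x ¬K(x)

∀x ¬K(x)


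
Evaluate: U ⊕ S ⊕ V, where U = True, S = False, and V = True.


U = True, S = False, V = True
Step 1: U ⊕ S = True XOR False = True
Step 2: True ⊕ V = True XOR True = False
XOR is true when an odd number of operands are true.

False


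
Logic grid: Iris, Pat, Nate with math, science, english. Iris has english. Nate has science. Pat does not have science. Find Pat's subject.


From clues:
  Nate → science
  Iris → english
By elimination, Pat gets the remaining.

math


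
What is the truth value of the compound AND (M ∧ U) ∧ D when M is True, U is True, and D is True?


M = True, U = True, D = True
Step 1: M ∧ U = True AND True = True
Step 2: True ∧ D = True AND True = True
AND is true only when ALL operands are true.

True


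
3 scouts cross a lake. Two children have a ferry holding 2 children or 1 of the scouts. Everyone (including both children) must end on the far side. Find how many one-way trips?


Per crossing of one of the scouts: children→, one←, one of the scouts→, one← = 4 trips
3 × 4 = 12, + 1 final children→ = 13
Minimum trips = 13

13


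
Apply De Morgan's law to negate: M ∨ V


De Morgan's law: ¬(P ∨ Q) ≡ ¬P ∧ ¬Q
¬(M ∨ V) = ¬M ∧ ¬V

¬M ∧ ¬V


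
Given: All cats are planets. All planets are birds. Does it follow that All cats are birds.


Premise 1: All cats are planets.
Premise 2: All planets are birds.
Conclusion: All cats are birds.
Barbara syllogism (AAA-1): All A are B, All B are C → All A are C.
Middle term (planets) distributed in premise 2.

Valid


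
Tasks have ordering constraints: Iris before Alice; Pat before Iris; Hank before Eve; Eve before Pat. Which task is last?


Constraints: Iris before Alice; Pat before Iris; Hank before Eve; Eve before Pat
The last task can have nothing scheduled after it, so it must never appear on the left of a 'before'.
Tasks appearing before some other task: Iris, Pat, Hank, Eve.
The only task not in that list is Alice → it is last.

Alice


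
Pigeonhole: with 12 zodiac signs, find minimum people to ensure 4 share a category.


Pigeonhole: to guarantee k in one of n categories, need (k-1)×n + 1.
k = 4, n = 12
Minimum = (4-1) × 12 + 1 = 3 × 12 + 1

37


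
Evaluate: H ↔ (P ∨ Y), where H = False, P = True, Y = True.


H = False, P = True, Y = True
Step 1: P ∨ Y = True OR True = True
Step 2: H ↔ (True): true when both sides have same truth value.
Result: False ↔ True = False

False


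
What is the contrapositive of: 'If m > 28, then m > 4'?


Original: If m > 28, then m > 4
Contrapositive: If ¬Q, then ¬P
Negate Q: not (m > 4)
Negate P: not (m > 28)

If not (m > 4), then not (m > 28).


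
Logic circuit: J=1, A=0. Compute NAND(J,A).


J AND A = 0
NOT(0) = 1

1


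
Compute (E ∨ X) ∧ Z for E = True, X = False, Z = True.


E = True, X = False, Z = True
Step 1: E ∨ X = True OR False = True
Step 2: True ∧ Z = True AND True = True
OR is true when at least one operand is true; AND requires both.

True


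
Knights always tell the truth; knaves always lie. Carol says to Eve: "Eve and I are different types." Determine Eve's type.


Carol says: "Eve and I are different types."
Case 1: Carol is a Knight (truth-teller)
  Statement is true → they ARE different → Eve is a Knave
Case 2: Carol is a Knave (liar)
  Statement is false → they are NOT different → Eve is a Knave
In both cases, Eve is a Knave.

Knave


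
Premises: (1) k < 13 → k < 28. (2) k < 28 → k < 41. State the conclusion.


Hypothetical syllogism: P → Q, Q → R ⊢ P → R
Premise 1: k < 13 → k < 28
Premise 2: k < 28 → k < 41
Chain the implications: the middle term (k < 28) links the two.
Conclusion: If k < 13, then k < 41.

If k < 13, then k < 41.


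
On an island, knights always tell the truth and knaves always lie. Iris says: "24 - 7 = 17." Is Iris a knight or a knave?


Statement: "24 - 7 = 17."
Actual: 24 - 7 = 17
Claimed: 17
Statement is TRUE → Iris tells the truth → Knight

Knight


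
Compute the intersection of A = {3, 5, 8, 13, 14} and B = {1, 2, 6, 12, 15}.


A = {3, 5, 8, 13, 14}
B = {1, 2, 6, 12, 15}
Operation: intersection
Elements in both: none

∅


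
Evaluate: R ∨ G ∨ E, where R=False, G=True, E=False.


R = False, G = True, E = False
Expression: R ∨ G ∨ E
Step 1: R ∨ G = False OR True = True
Step 2: (True) ∨ E = True OR False = True

True


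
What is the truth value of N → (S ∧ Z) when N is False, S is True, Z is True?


N = False, S = True, Z = True
Step 1: S ∧ Z = True AND True = True
Step 2: N → (True): false only when N=True and consequent=False.
Result: True

True


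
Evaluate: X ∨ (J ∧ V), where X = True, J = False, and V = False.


X = True, J = False, V = False
Step 1: J ∧ V = False AND False = False
Step 2: X ∨ False = True OR False = True
AND evaluated first (higher precedence); then OR applied.

True


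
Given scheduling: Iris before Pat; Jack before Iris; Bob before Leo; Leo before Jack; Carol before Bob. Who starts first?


Constraints: Iris before Pat; Jack before Iris; Bob before Leo; Leo before Jack; Carol before Bob
The first task can have nothing scheduled before it, so it must never appear on the right of a 'before'.
Tasks appearing after some 'before': Pat, Iris, Leo, Jack, Bob.
The only task not in that list is Carol → it is first.

Carol


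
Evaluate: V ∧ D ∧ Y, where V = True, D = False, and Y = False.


V = True, D = False, Y = False
Step 1: V ∧ D = True AND False = False
Step 2: (False) ∧ Y = (False) AND False = False
AND is true only when ALL operands are true.

False


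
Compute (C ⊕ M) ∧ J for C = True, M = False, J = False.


C = True, M = False, J = False
Step 1: C ⊕ M = True XOR False = True
Step 2: True ∧ J = True AND False = False
XOR true when exactly one of C,M is true; then AND with J.

False


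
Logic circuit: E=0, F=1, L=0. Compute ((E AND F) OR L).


E AND F = 0&1 = 0
0 OR 0 = 0

0


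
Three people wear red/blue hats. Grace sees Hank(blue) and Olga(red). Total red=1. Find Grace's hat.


Total red = 1, seen red = 1
Own red = 1 - 1 = 0
Grace's hat is blue.

blue


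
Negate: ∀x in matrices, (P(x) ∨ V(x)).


Original: ∀x (P(x) ∨ V(x))
Rule: ¬∀→∃, ¬∃→∀, negate predicate.
Negation: ∃x (¬P(x) ∧ ¬V(x))

∃x (¬P(x) ∧ ¬V(x))


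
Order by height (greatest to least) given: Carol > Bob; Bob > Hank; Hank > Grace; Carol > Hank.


Constraints: Carol > Bob; Bob > Hank; Hank > Grace; Carol > Hank
Method: at each step, the next-highest is the one remaining person who never appears on the smaller side of a constraint between remaining people.
  Step 1: remaining {Bob, Carol, Hank, Grace}; on the smaller side: {Bob, Hank, Grace} → Carol is next (Carol > Bob; Carol > Hank).
  Step 2: remaining {Bob, Hank, Grace}; on the smaller side: {Hank, Grace} → Bob is next (Bob > Hank).
  Step 3: remaining {Hank, Grace}; on the smaller side: {Grace} → Hank is next (Hank > Grace).
  Step 4: only Grace remains → lowest.
Final ranking (highest to lowest):

Carol > Bob > Hank > Grace


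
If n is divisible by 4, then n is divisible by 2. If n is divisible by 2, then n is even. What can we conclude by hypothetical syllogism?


Hypothetical syllogism: P → Q, Q → R ⊢ P → R
Premise 1: n is divisible by 4 → n is divisible by 2
Premise 2: n is divisible by 2 → n is even
Chain the implications: the middle term (n is divisible by 2) links the two.
Conclusion: If n is divisible by 4, then n is even.

If n is divisible by 4, then n is even.
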